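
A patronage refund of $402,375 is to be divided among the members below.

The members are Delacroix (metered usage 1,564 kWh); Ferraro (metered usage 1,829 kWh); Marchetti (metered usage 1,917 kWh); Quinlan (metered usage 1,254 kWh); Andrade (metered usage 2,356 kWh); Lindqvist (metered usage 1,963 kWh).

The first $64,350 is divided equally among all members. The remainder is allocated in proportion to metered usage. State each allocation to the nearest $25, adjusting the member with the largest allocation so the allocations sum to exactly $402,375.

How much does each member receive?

Equal tier: $64,350 ÷ 6 = $10,725 apiece.
Remainder $338,025 by metered usage (total 10,883): Delacroix 48,577.70 → $48,575; Ferraro 56,808.58 → $56,800; Marchetti 59,541.85 → $59,550; Quinlan 38,949.13 → $38,950; Andrade 73,177.15 → $73,175; Lindqvist 60,970.60 → $60,975.
Totals: Delacroix $10,725 + $48,575 = $59,300; Ferraro $10,725 + $56,800 = $67,525; Marchetti $10,725 + $59,550 = $70,275; Quinlan $10,725 + $38,950 = $49,675; Andrade $10,725 + $73,175 = $83,900; Lindqvist $10,725 + $60,975 = $71,700.

Delacroix: $59,300 | Ferraro: $67,525 | Marchetti: $70,275 | Quinlan: $49,675 | Andrade: $83,900 | Lindqvist: $71,700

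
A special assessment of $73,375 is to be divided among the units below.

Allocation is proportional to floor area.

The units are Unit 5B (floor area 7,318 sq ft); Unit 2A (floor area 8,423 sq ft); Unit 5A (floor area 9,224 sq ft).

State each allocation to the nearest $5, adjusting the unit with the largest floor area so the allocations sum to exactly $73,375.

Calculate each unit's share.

Unit 5B: $21,510 · Unit 2A: $24,755 · Unit 5A: $27,110

Floor area total: 7,318 + 8,423 + 9,224 = 24,965.
Raw shares: Unit 5B 21,508.44; Unit 2A 24,756.16; Unit 5A 27,110.39.
At nearest $5: Unit 5B $21,510; Unit 2A $24,755; Unit 5A $27,110. Sum = $73,375.
No rounding difference to absorb.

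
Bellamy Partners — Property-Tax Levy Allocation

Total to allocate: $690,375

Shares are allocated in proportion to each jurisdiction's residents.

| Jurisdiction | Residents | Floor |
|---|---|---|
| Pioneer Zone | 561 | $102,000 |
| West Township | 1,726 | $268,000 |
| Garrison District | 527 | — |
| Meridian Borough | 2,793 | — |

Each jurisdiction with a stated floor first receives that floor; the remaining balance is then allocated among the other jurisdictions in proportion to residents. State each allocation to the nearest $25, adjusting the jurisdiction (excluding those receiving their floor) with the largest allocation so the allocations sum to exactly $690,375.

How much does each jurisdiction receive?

Fund the minimums — Pioneer Zone $102,000; West Township $268,000. Balance $320,375.
Balance split over remaining residents 3,320: Garrison District 50,854.71 → $50,850; Meridian Borough 269,520.29 → $269,525.

Pioneer Zone: $102,000 · West Township: $268,000 · Garrison District: $50,850 · Meridian Borough: $269,525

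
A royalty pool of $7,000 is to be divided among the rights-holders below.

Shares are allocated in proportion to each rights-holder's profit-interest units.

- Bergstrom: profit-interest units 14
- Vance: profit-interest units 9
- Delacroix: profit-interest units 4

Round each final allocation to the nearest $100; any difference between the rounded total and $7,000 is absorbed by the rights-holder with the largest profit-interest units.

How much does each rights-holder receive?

Combined profit-interest units = 27.
Raw shares: Bergstrom 14/27 × $7,000 = 3,629.63; Vance 9/27 × $7,000 = 2,333.33; Delacroix 4/27 × $7,000 = 1,037.04.
At nearest $100: Bergstrom $3,600; Vance $2,300; Delacroix $1,000. Sum = $6,900.
Difference $7,000 − $6,900 = +$100 applied to largest profit-interest units (Bergstrom): Bergstrom becomes $3,700.

Bergstrom: $3,700 · Vance: $2,300 · Delacroix: $1,000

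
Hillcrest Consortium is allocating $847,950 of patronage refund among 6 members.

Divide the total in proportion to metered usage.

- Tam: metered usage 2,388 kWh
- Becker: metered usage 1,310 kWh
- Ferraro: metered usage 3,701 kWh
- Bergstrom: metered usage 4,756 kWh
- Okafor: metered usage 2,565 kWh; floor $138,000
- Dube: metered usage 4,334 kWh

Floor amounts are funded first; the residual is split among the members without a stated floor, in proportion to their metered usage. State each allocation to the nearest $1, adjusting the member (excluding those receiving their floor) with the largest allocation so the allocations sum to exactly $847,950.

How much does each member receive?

Minimums first: Okafor $138,000. Remaining pool $709,950.
Remaining pool split over remaining metered usage 16,489: Tam 102,817.67 → $102,818; Becker 56,403.33 → $56,403; Ferraro 159,350.17 → $159,350; Bergstrom 204,774.23 → $204,774; Dube 186,604.60 → $186,605.

Tam: $102,818 · Becker: $56,403 · Ferraro: $159,350 · Bergstrom: $204,774 · Okafor: $138,000 · Dube: $186,605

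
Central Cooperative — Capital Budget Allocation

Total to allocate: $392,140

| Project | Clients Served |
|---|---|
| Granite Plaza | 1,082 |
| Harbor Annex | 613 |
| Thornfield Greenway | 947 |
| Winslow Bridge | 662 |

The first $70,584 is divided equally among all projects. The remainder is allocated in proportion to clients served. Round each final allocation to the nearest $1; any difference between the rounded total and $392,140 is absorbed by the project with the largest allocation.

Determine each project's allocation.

Granite Plaza: $122,950 · Harbor Annex: $77,305 · Thornfield Greenway: $109,811 · Winslow Bridge: $82,074

Equal tier: $70,584 ÷ 4 = $17,646 apiece.
Remainder $321,556 by clients served (total 3,304): Granite Plaza 105,303.75 → $105,304; Harbor Annex 59,659.15 → $59,659; Thornfield Greenway 92,165.11 → $92,165; Winslow Bridge 64,427.99 → $64,428.
Totals: Granite Plaza $17,646 + $105,304 = $122,950; Harbor Annex $17,646 + $59,659 = $77,305; Thornfield Greenway $17,646 + $92,165 = $109,811; Winslow Bridge $17,646 + $64,428 = $82,074.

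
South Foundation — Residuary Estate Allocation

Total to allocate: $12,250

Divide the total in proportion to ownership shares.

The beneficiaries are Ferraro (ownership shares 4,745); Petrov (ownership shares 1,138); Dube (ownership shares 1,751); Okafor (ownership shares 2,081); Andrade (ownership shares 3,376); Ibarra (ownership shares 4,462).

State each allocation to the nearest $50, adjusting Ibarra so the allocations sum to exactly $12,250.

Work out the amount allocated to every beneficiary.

Ownership shares total: 17,553.
Proportional shares: Ferraro 4,745/17,553 × $12,250 = 3,311.47; Petrov 1,138/17,553 × $12,250 = 794.19; Dube 1,751/17,553 × $12,250 = 1,222.00; Okafor 2,081/17,553 × $12,250 = 1,452.30; Andrade 3,376/17,553 × $12,250 = 2,356.06; Ibarra 4,462/17,553 × $12,250 = 3,113.97.
After rounding ($50): Ferraro $3,300; Petrov $800; Dube $1,200; Okafor $1,450; Andrade $2,350; Ibarra $3,100. Sum = $12,200.
Difference $12,250 − $12,200 = +$50 applied to Ibarra: Ibarra becomes $3,150.

Ferraro: $3,300 | Petrov: $800 | Dube: $1,200 | Okafor: $1,450 | Andrade: $2,350 | Ibarra: $3,150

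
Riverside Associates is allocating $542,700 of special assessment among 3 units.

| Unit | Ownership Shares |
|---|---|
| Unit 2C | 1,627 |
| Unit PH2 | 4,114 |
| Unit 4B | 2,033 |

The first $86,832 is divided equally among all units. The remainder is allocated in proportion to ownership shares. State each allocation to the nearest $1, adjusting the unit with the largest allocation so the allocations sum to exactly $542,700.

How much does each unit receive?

$86,832 shared equally gives $28,944 per unit.
Remainder $455,868 by ownership shares (total 7,774): Unit 2C 95,407.41 → $95,407; Unit PH2 241,245.30 → $241,245; Unit 4B 119,215.29 → $119,215.
Rounding difference +$1 on remainder applied to Unit PH2.
Totals: Unit 2C $28,944 + $95,407 = $124,351; Unit PH2 $28,944 + $241,246 = $270,190; Unit 4B $28,944 + $119,215 = $148,159.

Unit 2C: $124,351 · Unit PH2: $270,190 · Unit 4B: $148,159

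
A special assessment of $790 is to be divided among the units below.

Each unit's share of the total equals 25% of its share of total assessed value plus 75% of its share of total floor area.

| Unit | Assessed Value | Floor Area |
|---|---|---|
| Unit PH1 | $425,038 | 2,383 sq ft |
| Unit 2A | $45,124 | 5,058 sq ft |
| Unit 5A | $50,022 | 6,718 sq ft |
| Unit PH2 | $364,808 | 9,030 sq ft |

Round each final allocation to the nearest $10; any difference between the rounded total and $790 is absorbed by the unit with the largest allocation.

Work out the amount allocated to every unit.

Unit PH1: $160; Unit 2A: $140; Unit 5A: $180; Unit PH2: $310

Assessed value total 884,992; floor area total 23,189.
Composite weights (25% assessed value + 75% floor area): Unit PH1 0.1971; Unit 2A 0.1763; Unit 5A 0.2314; Unit PH2 0.3951.
Unrounded shares: Unit PH1 155.74; Unit 2A 139.31; Unit 5A 182.81; Unit PH2 312.14.
Rounded to nearest $10: Unit PH1 $160; Unit 2A $140; Unit 5A $180; Unit PH2 $310. Sum = $790.
Sum already equals the total — no adjustment.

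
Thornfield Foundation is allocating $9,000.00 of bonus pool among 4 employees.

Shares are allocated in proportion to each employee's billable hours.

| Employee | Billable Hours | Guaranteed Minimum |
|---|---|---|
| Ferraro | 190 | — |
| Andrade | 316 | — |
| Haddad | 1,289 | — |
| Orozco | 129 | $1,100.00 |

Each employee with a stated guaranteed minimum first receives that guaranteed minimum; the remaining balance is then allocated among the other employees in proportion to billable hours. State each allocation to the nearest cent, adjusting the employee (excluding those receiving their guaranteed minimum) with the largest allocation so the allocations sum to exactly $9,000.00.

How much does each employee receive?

Ferraro: $836.21 | Andrade: $1,390.75 | Haddad: $5,673.04 | Orozco: $1,100.00

Guaranteed amounts: Orozco $1,100.00. Remaining pool $7,900.00.
Remaining pool split over remaining billable hours 1,795: Ferraro 836.2117 → $836.21; Andrade 1,390.7521 → $1,390.75; Haddad 5,673.0362 → $5,673.04.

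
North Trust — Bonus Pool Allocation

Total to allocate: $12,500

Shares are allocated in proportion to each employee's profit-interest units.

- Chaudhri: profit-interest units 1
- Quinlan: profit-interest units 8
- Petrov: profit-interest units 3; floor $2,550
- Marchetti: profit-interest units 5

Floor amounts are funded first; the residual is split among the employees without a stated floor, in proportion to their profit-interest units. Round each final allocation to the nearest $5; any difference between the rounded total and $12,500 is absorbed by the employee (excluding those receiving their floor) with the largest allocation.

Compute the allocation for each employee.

Fund the minimums — Petrov $2,550. Residual $9,950.
Residual split over remaining profit-interest units 14: Chaudhri 710.71 → $710; Quinlan 5,685.71 → $5,685; Marchetti 3,553.57 → $3,555.

Chaudhri: $710 | Quinlan: $5,685 | Petrov: $2,550 | Marchetti: $3,555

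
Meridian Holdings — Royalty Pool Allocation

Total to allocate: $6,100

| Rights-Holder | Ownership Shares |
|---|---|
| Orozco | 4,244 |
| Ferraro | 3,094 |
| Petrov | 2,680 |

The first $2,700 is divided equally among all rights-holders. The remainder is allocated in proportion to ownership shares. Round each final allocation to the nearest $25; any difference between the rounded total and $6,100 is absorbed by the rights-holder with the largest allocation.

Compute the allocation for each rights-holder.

Equal tier: $2,700 ÷ 3 = $900 apiece.
Remainder $3,400 by ownership shares (total 10,018): Orozco 1,440.37 → $1,450; Ferraro 1,050.07 → $1,050; Petrov 909.56 → $900.
Totals: Orozco $900 + $1,450 = $2,350; Ferraro $900 + $1,050 = $1,950; Petrov $900 + $900 = $1,800.

Orozco: $2,350; Ferraro: $1,950; Petrov: $1,800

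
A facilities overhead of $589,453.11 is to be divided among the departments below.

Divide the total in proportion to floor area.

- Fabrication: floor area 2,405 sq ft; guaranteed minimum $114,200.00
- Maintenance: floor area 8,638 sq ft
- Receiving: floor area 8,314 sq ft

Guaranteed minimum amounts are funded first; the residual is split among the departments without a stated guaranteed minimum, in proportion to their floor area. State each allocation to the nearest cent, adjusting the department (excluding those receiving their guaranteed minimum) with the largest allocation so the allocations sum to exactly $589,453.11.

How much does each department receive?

Fund the minimums — Fabrication $114,200.00. Balance $475,253.11.
Balance split over remaining floor area 16,952: Maintenance 242,168.2612 → $242,168.26; Receiving 233,084.8488 → $233,084.85.

Fabrication: $114,200.00; Maintenance: $242,168.26; Receiving: $233,084.85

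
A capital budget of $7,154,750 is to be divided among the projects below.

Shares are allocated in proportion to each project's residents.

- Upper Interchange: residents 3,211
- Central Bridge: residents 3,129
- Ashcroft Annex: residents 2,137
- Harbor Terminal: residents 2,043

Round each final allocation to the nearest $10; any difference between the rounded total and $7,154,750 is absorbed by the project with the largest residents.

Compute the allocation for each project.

Total residents = 10,520.
Pro-rata amounts: Upper Interchange 3,211/10,520 × $7,154,750 = 2,183,831.01; Central Bridge 3,129/10,520 × $7,154,750 = 2,128,062.05; Ashcroft Annex 2,137/10,520 × $7,154,750 = 1,453,393.61; Harbor Terminal 2,043/10,520 × $7,154,750 = 1,389,463.33.
Rounded to nearest $10: Upper Interchange $2,183,830; Central Bridge $2,128,060; Ashcroft Annex $1,453,390; Harbor Terminal $1,389,460. Sum = $7,154,740.
Difference $7,154,750 − $7,154,740 = +$10 applied to largest residents (Upper Interchange): Upper Interchange becomes $2,183,840.

Upper Interchange: $2,183,840; Central Bridge: $2,128,060; Ashcroft Annex: $1,453,390; Harbor Terminal: $1,389,460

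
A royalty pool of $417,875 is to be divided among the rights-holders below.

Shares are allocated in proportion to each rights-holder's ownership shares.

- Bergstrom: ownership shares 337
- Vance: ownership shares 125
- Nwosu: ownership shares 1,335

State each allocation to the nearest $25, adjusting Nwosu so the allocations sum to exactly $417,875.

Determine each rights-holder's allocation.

Total ownership shares = 1,797.
Proportional shares: Bergstrom 337/1,797 × $417,875 = 78,366.10; Vance 125/1,797 × $417,875 = 29,067.54; Nwosu 1,335/1,797 × $417,875 = 310,441.36.
Rounded to nearest $25: Bergstrom $78,375; Vance $29,075; Nwosu $310,450. Sum = $417,900.
Difference $417,875 − $417,900 = −$25 applied to Nwosu: Nwosu becomes $310,425.

Bergstrom: $78,375 | Vance: $29,075 | Nwosu: $310,425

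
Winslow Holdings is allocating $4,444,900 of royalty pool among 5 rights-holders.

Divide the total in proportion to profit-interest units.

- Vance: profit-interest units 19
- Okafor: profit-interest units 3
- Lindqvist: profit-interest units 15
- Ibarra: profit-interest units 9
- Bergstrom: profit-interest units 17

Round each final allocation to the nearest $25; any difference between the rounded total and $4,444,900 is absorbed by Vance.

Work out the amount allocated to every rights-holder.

Vance: $1,340,550 | Okafor: $211,650 | Lindqvist: $1,058,300 | Ibarra: $634,975 | Bergstrom: $1,199,425

Profit-interest units total: 63.
Pro-rata amounts: Vance 19/63 × $4,444,900 = 1,340,525.40; Okafor 3/63 × $4,444,900 = 211,661.90; Lindqvist 15/63 × $4,444,900 = 1,058,309.52; Ibarra 9/63 × $4,444,900 = 634,985.71; Bergstrom 17/63 × $4,444,900 = 1,199,417.46.
At nearest $25: Vance $1,340,525; Okafor $211,650; Lindqvist $1,058,300; Ibarra $634,975; Bergstrom $1,199,425. Sum = $4,444,875.
Difference $4,444,900 − $4,444,875 = +$25 applied to Vance: Vance becomes $1,340,550.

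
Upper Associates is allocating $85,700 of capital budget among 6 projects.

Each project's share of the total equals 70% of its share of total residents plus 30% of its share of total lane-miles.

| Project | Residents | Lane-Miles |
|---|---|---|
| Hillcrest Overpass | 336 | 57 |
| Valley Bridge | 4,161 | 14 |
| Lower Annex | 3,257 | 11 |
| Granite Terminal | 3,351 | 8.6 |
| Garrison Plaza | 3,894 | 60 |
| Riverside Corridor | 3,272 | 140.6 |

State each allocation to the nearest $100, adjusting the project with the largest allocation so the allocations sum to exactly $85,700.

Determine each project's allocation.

Totals — residents 18,271, lane-miles 291.2.
Composite weights (70% residents + 30% lane-miles): Hillcrest Overpass 0.0716; Valley Bridge 0.1738; Lower Annex 0.1361; Granite Terminal 0.1372; Garrison Plaza 0.2110; Riverside Corridor 0.2702.
Proportional shares: Hillcrest Overpass 6,135.72; Valley Bridge 14,898.06; Lower Annex 11,665.04; Granite Terminal 11,761.78; Garrison Plaza 18,082.74; Riverside Corridor 23,156.66.
Rounded to nearest $100: Hillcrest Overpass $6,100; Valley Bridge $14,900; Lower Annex $11,700; Granite Terminal $11,800; Garrison Plaza $18,100; Riverside Corridor $23,200. Sum = $85,800.
Difference $85,700 − $85,800 = −$100 applied to largest allocation (Riverside Corridor): Riverside Corridor becomes $23,100.

Hillcrest Overpass: $6,100; Valley Bridge: $14,900; Lower Annex: $11,700; Granite Terminal: $11,800; Garrison Plaza: $18,100; Riverside Corridor: $23,100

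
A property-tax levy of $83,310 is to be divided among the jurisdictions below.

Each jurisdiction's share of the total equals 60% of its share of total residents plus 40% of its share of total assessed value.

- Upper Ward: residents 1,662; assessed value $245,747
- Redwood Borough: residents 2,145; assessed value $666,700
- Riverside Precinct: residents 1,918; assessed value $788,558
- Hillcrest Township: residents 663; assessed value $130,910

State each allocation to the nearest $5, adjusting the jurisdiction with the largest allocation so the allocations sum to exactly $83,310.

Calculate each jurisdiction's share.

Upper Ward: $17,475 · Redwood Borough: $28,910 · Riverside Precinct: $29,355 · Hillcrest Township: $7,570

Residents total 6,388; assessed value total 1,831,915.
Composite weights (60% residents + 40% assessed value): Upper Ward 0.2098; Redwood Borough 0.3470; Riverside Precinct 0.3523; Hillcrest Township 0.0909.
Raw shares: Upper Ward 17,475.46; Redwood Borough 28,912.40; Riverside Precinct 29,352.82; Hillcrest Township 7,569.32.
After rounding ($5): Upper Ward $17,475; Redwood Borough $28,910; Riverside Precinct $29,355; Hillcrest Township $7,570. Sum = $83,310.
Sum already equals the total — no adjustment.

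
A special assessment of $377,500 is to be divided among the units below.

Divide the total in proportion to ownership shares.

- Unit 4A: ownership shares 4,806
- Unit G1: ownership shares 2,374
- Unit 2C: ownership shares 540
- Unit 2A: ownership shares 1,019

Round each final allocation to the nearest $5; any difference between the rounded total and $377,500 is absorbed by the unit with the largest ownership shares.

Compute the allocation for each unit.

Sum of ownership shares: 4,806 + 2,374 + 540 + 1,019 = 8,739.
Pro-rata amounts: Unit 4A 207,605.56; Unit G1 102,550.06; Unit 2C 23,326.47; Unit 2A 44,017.91.
After rounding ($5): Unit 4A $207,605; Unit G1 $102,550; Unit 2C $23,325; Unit 2A $44,020. Sum = $377,500.
Rounded total matches; no reconciliation needed.

Unit 4A: $207,605 · Unit G1: $102,550 · Unit 2C: $23,325 · Unit 2A: $44,020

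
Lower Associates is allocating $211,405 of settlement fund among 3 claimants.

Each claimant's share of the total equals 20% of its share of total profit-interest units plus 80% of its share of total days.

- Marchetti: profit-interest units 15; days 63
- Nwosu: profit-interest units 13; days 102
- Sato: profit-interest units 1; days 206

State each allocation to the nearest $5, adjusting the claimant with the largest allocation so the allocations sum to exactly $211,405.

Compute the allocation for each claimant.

Totals — profit-interest units 29, days 371.
Composite weights (20% profit-interest units + 80% days): Marchetti 0.2393; Nwosu 0.3096; Sato 0.4511.
Proportional shares: Marchetti 50,588.65; Nwosu 65,451.26; Sato 95,365.09.
Rounded to nearest $5: Marchetti $50,590; Nwosu $65,450; Sato $95,365. Sum = $211,405.
Rounded total matches; no reconciliation needed.

Marchetti: $50,590 | Nwosu: $65,450 | Sato: $95,365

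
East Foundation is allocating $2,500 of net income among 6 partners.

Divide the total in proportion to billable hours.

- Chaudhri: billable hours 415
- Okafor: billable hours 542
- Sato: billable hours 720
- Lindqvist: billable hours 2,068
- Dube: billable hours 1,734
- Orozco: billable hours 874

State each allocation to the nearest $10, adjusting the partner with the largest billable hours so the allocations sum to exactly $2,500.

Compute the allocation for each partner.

Sum of billable hours: 6,353.
Unrounded shares: Chaudhri 415/6,353 × $2,500 = 163.31; Okafor 542/6,353 × $2,500 = 213.29; Sato 720/6,353 × $2,500 = 283.33; Lindqvist 2,068/6,353 × $2,500 = 813.79; Dube 1,734/6,353 × $2,500 = 682.35; Orozco 874/6,353 × $2,500 = 343.93.
At nearest $10: Chaudhri $160; Okafor $210; Sato $280; Lindqvist $810; Dube $680; Orozco $340. Sum = $2,480.
Difference $2,500 − $2,480 = +$20 applied to largest billable hours (Lindqvist): Lindqvist becomes $830.

Chaudhri: $160 · Okafor: $210 · Sato: $280 · Lindqvist: $830 · Dube: $680 · Orozco: $340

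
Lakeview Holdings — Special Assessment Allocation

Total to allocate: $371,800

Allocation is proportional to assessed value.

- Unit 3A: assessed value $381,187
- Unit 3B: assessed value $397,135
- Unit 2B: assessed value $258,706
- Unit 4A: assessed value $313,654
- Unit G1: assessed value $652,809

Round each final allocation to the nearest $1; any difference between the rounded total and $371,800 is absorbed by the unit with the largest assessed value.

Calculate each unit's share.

Combined assessed value = 2,003,491.
Proportional shares: Unit 3A 381,187/2,003,491 × $371,800 = 70,739.19; Unit 3B 397,135/2,003,491 × $371,800 = 73,698.76; Unit 2B 258,706/2,003,491 × $371,800 = 48,009.64; Unit 4A 313,654/2,003,491 × $371,800 = 58,206.68; Unit G1 652,809/2,003,491 × $371,800 = 121,145.73.
At nearest $1: Unit 3A $70,739; Unit 3B $73,699; Unit 2B $48,010; Unit 4A $58,207; Unit G1 $121,146. Sum = $371,801.
Difference $371,800 − $371,801 = −$1 applied to largest assessed value (Unit G1): Unit G1 becomes $121,145.

Unit 3A: $70,739 | Unit 3B: $73,699 | Unit 2B: $48,010 | Unit 4A: $58,207 | Unit G1: $121,145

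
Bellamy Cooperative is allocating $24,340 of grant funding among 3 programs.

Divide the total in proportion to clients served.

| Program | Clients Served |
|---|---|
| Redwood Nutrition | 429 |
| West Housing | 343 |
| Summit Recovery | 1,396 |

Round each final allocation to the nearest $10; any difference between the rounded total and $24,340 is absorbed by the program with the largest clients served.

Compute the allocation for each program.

Redwood Nutrition: $4,820 | West Housing: $3,850 | Summit Recovery: $15,670

Total clients served = 429 + 343 + 1,396 = 2,168.
Proportional shares: Redwood Nutrition 4,816.36; West Housing 3,850.84; Summit Recovery 15,672.80.
At nearest $10: Redwood Nutrition $4,820; West Housing $3,850; Summit Recovery $15,670. Sum = $24,340.
No rounding difference to absorb.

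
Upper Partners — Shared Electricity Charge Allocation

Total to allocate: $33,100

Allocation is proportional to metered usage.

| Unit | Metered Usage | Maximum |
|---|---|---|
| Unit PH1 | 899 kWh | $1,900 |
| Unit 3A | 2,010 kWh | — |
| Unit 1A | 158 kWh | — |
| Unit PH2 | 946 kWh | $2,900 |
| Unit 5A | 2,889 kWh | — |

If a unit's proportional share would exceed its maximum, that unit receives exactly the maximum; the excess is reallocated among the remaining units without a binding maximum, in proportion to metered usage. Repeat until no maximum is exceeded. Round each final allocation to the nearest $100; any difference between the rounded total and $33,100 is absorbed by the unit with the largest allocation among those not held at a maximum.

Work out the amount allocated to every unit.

Unit PH1: $1,900 · Unit 3A: $11,200 · Unit 1A: $900 · Unit PH2: $2,900 · Unit 5A: $16,200

Combined metered usage = 6,902.
Pro-rata shares before constraints: Unit PH1 4,311.34; Unit 3A 9,639.38; Unit 1A 757.72; Unit PH2 4,536.74; Unit 5A 13,854.81.
Cap binds for Unit PH1 ($1,900), Unit PH2 ($2,900); remaining pool $28,300 reallocated over remaining metered usage 5,057.
Redistributed shares: Unit 3A 11,248.37 → $11,200; Unit 1A 884.20 → $900; Unit 5A 16,167.43 → $16,200.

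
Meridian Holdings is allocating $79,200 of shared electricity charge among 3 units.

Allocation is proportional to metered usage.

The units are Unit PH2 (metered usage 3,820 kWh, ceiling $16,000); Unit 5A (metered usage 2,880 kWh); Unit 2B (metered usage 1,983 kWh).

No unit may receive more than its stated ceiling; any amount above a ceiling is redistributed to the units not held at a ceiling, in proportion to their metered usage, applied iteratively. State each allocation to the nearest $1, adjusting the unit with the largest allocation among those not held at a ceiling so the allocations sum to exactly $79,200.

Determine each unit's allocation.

Unit PH2: $16,000 | Unit 5A: $37,429 | Unit 2B: $25,771

Total metered usage = 8,683.
Proportional shares (ignoring caps): Unit PH2 34,843.26; Unit 5A 26,269.26; Unit 2B 18,087.48.
Capped: Unit PH2 ($16,000); remaining pool $63,200 reallocated over remaining metered usage 4,863.
Shares after redistribution: Unit 5A 37,428.75 → $37,429; Unit 2B 25,771.25 → $25,771.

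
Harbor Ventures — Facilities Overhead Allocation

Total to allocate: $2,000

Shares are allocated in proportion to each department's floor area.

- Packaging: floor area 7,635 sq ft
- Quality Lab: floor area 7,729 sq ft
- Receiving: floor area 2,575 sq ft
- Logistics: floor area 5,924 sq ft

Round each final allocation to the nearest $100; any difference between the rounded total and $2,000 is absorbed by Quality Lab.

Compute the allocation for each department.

Floor area total: 23,863.
Unrounded shares: Packaging 7,635/23,863 × $2,000 = 639.90; Quality Lab 7,729/23,863 × $2,000 = 647.78; Receiving 2,575/23,863 × $2,000 = 215.82; Logistics 5,924/23,863 × $2,000 = 496.50.
At nearest $100: Packaging $600; Quality Lab $600; Receiving $200; Logistics $500. Sum = $1,900.
Difference $2,000 − $1,900 = +$100 applied to Quality Lab: Quality Lab becomes $700.

Packaging: $600 · Quality Lab: $700 · Receiving: $200 · Logistics: $500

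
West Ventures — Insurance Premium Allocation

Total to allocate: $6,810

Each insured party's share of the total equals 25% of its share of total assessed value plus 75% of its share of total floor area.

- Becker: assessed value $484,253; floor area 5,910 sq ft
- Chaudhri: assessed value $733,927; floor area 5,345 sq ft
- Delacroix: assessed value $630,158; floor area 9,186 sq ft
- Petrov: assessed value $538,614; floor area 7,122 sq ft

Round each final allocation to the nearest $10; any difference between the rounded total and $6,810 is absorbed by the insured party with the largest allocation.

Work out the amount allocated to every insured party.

Assessed value total 2,386,952; floor area total 27,563.
Composite weights (25% assessed value + 75% floor area): Becker 0.2115; Chaudhri 0.2223; Delacroix 0.3160; Petrov 0.2502.
Unrounded shares: Becker 1,440.53; Chaudhri 1,513.92; Delacroix 2,151.65; Petrov 1,703.89.
Rounded to nearest $10: Becker $1,440; Chaudhri $1,510; Delacroix $2,150; Petrov $1,700. Sum = $6,800.
Difference $6,810 − $6,800 = +$10 applied to largest allocation (Delacroix): Delacroix becomes $2,160.

Becker: $1,440; Chaudhri: $1,510; Delacroix: $2,160; Petrov: $1,700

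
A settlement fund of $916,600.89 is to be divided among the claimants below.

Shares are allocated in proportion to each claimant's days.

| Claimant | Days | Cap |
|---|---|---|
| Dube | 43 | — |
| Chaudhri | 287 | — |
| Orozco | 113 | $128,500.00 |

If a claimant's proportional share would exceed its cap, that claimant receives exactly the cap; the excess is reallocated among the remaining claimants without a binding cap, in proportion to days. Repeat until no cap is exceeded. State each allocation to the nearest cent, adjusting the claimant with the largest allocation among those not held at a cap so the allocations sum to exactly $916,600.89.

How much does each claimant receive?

Dube: $102,691.93 | Chaudhri: $685,408.96 | Orozco: $128,500.00

Sum of days: 443.
Unconstrained shares: Dube 88,970.2895; Chaudhri 593,824.9558; Orozco 233,805.6446.
Capped: Orozco ($128,500.00); residual $788,100.89 reallocated over remaining days 330.
Redistributed shares: Dube 102,691.9342 → $102,691.93; Chaudhri 685,408.9558 → $685,408.96.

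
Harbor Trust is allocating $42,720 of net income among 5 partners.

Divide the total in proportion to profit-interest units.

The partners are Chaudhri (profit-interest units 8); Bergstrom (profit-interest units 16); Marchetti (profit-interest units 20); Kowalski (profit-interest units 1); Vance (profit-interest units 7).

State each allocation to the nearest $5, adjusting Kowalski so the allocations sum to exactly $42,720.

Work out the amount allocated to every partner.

Combined profit-interest units = 52.
Pro-rata amounts: Chaudhri 8/52 × $42,720 = 6,572.31; Bergstrom 16/52 × $42,720 = 13,144.62; Marchetti 20/52 × $42,720 = 16,430.77; Kowalski 1/52 × $42,720 = 821.54; Vance 7/52 × $42,720 = 5,750.77.
After rounding ($5): Chaudhri $6,570; Bergstrom $13,145; Marchetti $16,430; Kowalski $820; Vance $5,750. Sum = $42,715.
Difference $42,720 − $42,715 = +$5 applied to Kowalski: Kowalski becomes $825.

Chaudhri: $6,570; Bergstrom: $13,145; Marchetti: $16,430; Kowalski: $825; Vance: $5,750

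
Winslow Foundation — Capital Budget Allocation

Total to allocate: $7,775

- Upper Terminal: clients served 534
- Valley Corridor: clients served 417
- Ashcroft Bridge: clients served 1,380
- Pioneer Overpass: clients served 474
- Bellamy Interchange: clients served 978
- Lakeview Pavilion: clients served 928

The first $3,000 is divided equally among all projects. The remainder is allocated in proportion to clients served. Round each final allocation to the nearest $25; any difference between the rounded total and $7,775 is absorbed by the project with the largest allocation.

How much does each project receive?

Equal tier: $3,000 ÷ 6 = $500 apiece.
Remainder $4,775 by clients served (total 4,711): Upper Terminal 541.25 → $550; Valley Corridor 422.67 → $425; Ashcroft Bridge 1,398.75 → $1,400; Pioneer Overpass 480.44 → $475; Bellamy Interchange 991.29 → $1,000; Lakeview Pavilion 940.61 → $950.
Rounding difference −$25 on remainder applied to Ashcroft Bridge.
Totals: Upper Terminal $500 + $550 = $1,050; Valley Corridor $500 + $425 = $925; Ashcroft Bridge $500 + $1,375 = $1,875; Pioneer Overpass $500 + $475 = $975; Bellamy Interchange $500 + $1,000 = $1,500; Lakeview Pavilion $500 + $950 = $1,450.

Upper Terminal: $1,050 · Valley Corridor: $925 · Ashcroft Bridge: $1,875 · Pioneer Overpass: $975 · Bellamy Interchange: $1,500 · Lakeview Pavilion: $1,450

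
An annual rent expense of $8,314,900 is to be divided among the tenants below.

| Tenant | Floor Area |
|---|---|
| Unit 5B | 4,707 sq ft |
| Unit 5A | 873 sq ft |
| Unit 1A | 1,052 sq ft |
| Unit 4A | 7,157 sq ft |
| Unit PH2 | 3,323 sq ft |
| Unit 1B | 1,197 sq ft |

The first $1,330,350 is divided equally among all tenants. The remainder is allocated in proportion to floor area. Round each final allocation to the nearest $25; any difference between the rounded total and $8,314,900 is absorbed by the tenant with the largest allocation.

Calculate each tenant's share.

Equal tier: $1,330,350 ÷ 6 = $221,725 apiece.
Remainder $6,984,550 by floor area (total 18,309): Unit 5B 1,795,634.76 → $1,795,625; Unit 5A 333,033.60 → $333,025; Unit 1A 401,318.84 → $401,325; Unit 4A 2,730,265.13 → $2,730,275; Unit PH2 1,267,663.97 → $1,267,675; Unit 1B 456,633.70 → $456,625.
Totals: Unit 5B $221,725 + $1,795,625 = $2,017,350; Unit 5A $221,725 + $333,025 = $554,750; Unit 1A $221,725 + $401,325 = $623,050; Unit 4A $221,725 + $2,730,275 = $2,952,000; Unit PH2 $221,725 + $1,267,675 = $1,489,400; Unit 1B $221,725 + $456,625 = $678,350.

Unit 5B: $2,017,350 · Unit 5A: $554,750 · Unit 1A: $623,050 · Unit 4A: $2,952,000 · Unit PH2: $1,489,400 · Unit 1B: $678,350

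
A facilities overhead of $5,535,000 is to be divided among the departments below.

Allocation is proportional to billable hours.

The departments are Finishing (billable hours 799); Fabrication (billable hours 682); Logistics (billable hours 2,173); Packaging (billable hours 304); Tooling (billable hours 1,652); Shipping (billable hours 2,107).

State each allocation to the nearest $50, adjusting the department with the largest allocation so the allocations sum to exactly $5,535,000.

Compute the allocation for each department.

Finishing: $573,100; Fabrication: $489,150; Logistics: $1,558,550; Packaging: $218,050; Tooling: $1,184,900; Shipping: $1,511,250

Combined billable hours = 7,717.
Unrounded shares: Finishing 799/7,717 × $5,535,000 = 573,080.86; Fabrication 682/7,717 × $5,535,000 = 489,162.89; Logistics 2,173/7,717 × $5,535,000 = 1,558,579.11; Packaging 304/7,717 × $5,535,000 = 218,043.28; Tooling 1,652/7,717 × $5,535,000 = 1,184,893.09; Shipping 2,107/7,717 × $5,535,000 = 1,511,240.77.
After rounding ($50): Finishing $573,100; Fabrication $489,150; Logistics $1,558,600; Packaging $218,050; Tooling $1,184,900; Shipping $1,511,250. Sum = $5,535,050.
Difference $5,535,000 − $5,535,050 = −$50 applied to largest allocation (Logistics): Logistics becomes $1,558,550.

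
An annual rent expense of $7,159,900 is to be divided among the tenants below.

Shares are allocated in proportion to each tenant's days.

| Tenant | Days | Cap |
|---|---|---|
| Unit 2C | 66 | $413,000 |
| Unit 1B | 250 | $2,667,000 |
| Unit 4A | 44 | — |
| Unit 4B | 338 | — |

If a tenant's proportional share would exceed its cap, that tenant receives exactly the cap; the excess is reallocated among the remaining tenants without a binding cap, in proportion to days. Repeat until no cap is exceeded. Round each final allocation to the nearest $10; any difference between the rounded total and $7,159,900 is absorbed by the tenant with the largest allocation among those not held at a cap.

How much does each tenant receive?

Days total: 698.
Pro-rata shares before constraints: Unit 2C 677,010.60; Unit 1B 2,564,434.10; Unit 4A 451,340.40; Unit 4B 3,467,114.90.
Held at cap: Unit 2C ($413,000); residual $6,746,900 reallocated over remaining days 632.
Held at cap: Unit 1B ($2,667,000); residual $4,079,900 reallocated over remaining days 382.
Redistributed shares: Unit 4A 469,936.13 → $469,940; Unit 4B 3,609,963.87 → $3,609,960.

Unit 2C: $413,000; Unit 1B: $2,667,000; Unit 4A: $469,940; Unit 4B: $3,609,960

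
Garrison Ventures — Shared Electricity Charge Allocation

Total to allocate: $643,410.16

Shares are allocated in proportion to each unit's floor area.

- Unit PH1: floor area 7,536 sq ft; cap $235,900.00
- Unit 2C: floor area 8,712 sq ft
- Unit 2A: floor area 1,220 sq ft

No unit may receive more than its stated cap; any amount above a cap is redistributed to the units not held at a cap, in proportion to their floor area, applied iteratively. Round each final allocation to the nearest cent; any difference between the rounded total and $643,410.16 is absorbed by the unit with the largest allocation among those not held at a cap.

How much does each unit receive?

Unit PH1: $235,900.00 | Unit 2C: $357,453.54 | Unit 2A: $50,056.62

Combined floor area = 17,468.
Pro-rata shares before constraints: Unit PH1 277,578.3699; Unit 2C 320,894.7397; Unit 2A 44,937.0503.
Capped: Unit PH1 ($235,900.00); remaining pool $407,510.16 reallocated over remaining floor area 9,932.
Remaining shares: Unit 2C 357,453.5354 → $357,453.54; Unit 2A 50,056.6246 → $50,056.62.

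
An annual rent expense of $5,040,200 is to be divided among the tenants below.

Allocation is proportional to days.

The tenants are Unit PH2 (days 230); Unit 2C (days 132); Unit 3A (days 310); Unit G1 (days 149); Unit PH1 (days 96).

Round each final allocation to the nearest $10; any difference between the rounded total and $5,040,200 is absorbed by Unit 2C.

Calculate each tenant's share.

Days total: 917.
Raw shares: Unit PH2 230/917 × $5,040,200 = 1,264,172.30; Unit 2C 132/917 × $5,040,200 = 725,524.97; Unit 3A 310/917 × $5,040,200 = 1,703,884.41; Unit G1 149/917 × $5,040,200 = 818,963.79; Unit PH1 96/917 × $5,040,200 = 527,654.53.
Rounded to nearest $10: Unit PH2 $1,264,170; Unit 2C $725,520; Unit 3A $1,703,880; Unit G1 $818,960; Unit PH1 $527,650. Sum = $5,040,180.
Difference $5,040,200 − $5,040,180 = +$20 applied to Unit 2C: Unit 2C becomes $725,540.

Unit PH2: $1,264,170; Unit 2C: $725,540; Unit 3A: $1,703,880; Unit G1: $818,960; Unit PH1: $527,650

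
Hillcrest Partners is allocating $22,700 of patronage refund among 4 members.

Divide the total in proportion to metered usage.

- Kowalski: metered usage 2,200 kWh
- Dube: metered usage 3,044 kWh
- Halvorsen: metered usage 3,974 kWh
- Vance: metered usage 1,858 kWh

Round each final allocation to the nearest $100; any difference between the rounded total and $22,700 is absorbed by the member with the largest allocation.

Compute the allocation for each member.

Sum of metered usage: 11,076.
Proportional shares: Kowalski 2,200/11,076 × $22,700 = 4,508.85; Dube 3,044/11,076 × $22,700 = 6,238.61; Halvorsen 3,974/11,076 × $22,700 = 8,144.62; Vance 1,858/11,076 × $22,700 = 3,807.93.
At nearest $100: Kowalski $4,500; Dube $6,200; Halvorsen $8,100; Vance $3,800. Sum = $22,600.
Difference $22,700 − $22,600 = +$100 applied to largest allocation (Halvorsen): Halvorsen becomes $8,200.

Kowalski: $4,500 | Dube: $6,200 | Halvorsen: $8,200 | Vance: $3,800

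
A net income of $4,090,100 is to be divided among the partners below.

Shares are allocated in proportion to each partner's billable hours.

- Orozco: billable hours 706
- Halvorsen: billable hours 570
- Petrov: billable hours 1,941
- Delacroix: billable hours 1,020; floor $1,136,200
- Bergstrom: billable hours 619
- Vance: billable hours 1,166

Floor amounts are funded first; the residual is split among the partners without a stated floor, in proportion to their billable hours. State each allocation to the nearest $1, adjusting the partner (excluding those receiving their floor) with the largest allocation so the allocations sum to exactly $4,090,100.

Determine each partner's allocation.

Orozco: $416,924; Halvorsen: $336,610; Petrov: $1,146,245; Delacroix: $1,136,200; Bergstrom: $365,547; Vance: $688,574

Minimums first: Delacroix $1,136,200. Balance $2,953,900.
Balance split over remaining billable hours 5,002: Orozco 416,923.91 → $416,924; Halvorsen 336,609.96 → $336,610; Petrov 1,146,245.48 → $1,146,245; Bergstrom 365,546.60 → $365,547; Vance 688,574.05 → $688,574.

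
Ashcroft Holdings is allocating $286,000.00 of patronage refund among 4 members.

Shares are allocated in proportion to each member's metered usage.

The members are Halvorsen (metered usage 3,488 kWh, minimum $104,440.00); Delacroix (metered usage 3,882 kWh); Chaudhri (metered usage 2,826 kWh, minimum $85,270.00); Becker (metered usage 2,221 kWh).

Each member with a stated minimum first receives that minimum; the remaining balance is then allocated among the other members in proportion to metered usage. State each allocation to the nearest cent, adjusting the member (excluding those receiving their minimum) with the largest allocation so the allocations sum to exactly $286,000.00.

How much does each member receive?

Halvorsen: $104,440.00 | Delacroix: $61,248.20 | Chaudhri: $85,270.00 | Becker: $35,041.80

Fund the minimums — Halvorsen $104,440.00; Chaudhri $85,270.00. Balance $96,290.00.
Balance split over remaining metered usage 6,103: Delacroix 61,248.2025 → $61,248.20; Becker 35,041.7975 → $35,041.80.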